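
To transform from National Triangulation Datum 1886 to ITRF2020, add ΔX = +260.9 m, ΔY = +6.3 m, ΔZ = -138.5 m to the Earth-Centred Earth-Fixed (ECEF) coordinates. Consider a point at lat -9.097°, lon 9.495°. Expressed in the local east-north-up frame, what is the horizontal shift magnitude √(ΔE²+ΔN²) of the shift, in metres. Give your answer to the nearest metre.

The local east axis at (φ, λ) is (−sin λ, cos λ, 0), so ΔE = −sin(9.495°)·260.9 + cos(9.495°)·6.3 = -36.82 m.
The local north axis is (−sin φ cos λ, −sin φ sin λ, cos φ), giving ΔN = 40.685 + 0.164 − 136.758 = -95.91 m.
Horizontal magnitude = √(ΔE² + ΔN²) = √((-36.82)² + (-95.91)²) = 102.74 m.

103 m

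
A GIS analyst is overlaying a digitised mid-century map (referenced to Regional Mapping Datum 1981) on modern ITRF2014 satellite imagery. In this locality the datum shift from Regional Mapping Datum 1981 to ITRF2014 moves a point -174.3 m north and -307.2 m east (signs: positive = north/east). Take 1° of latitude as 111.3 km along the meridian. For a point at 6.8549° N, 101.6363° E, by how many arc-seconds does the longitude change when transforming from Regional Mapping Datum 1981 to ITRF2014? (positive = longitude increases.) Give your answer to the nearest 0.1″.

At latitude 6.8549°, cos φ = 0.992852.
1° of longitude at this latitude = 111.3 × cos φ = 110.50 km, so Δλ = -307.2 / 110504.4 = -0.0027800° = -10.008″.

Δλ = -10.0″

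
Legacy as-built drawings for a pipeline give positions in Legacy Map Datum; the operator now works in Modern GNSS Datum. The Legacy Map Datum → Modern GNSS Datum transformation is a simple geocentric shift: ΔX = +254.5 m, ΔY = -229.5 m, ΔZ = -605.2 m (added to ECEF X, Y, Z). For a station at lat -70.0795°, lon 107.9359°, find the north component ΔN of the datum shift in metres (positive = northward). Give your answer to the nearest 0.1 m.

The local north axis is (−sin φ cos λ, −sin φ sin λ, cos φ), giving ΔN = -73.685 − 205.282 − 206.201 = -485.17 m.

ΔN = -485.2 m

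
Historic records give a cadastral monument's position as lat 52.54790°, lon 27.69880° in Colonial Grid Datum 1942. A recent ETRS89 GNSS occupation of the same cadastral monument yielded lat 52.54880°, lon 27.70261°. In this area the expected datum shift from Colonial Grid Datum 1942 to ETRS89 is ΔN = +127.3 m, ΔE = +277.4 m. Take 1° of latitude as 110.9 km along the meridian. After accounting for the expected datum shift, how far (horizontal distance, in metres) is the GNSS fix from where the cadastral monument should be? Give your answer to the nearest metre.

Observed coordinate differences: Δφ = +0.00090°, Δλ = +0.00381°.
Converting to metres (1° lat = 110900 m, cos φ = 0.608098): observed ΔN = 99.8 m, observed ΔE = 256.9 m.
Subtracting the expected shift leaves a residual of 99.8 − (127.3) = -27.5 m north and 256.9 − (277.4) = -20.5 m east.
Residual distance = √((-27.5)² + (-20.5)²) = 34.3 m.

34 m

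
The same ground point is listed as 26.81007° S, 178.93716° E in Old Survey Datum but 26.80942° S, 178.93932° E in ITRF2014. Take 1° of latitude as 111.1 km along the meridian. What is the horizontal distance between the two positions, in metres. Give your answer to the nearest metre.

Δφ = -26.80942° − -26.81007° = +0.00065°; Δλ = 178.93932° − 178.93716° = +0.00216°.
ΔN = Δφ × 111100 = 72.2 m; ΔE = Δλ × 111100 × cos(-26.81007°) = +0.00216 × 111100 × 0.892507 = 214.2 m.
Distance = √(ΔE² + ΔN²) = √(214.2² + 72.2²) = 226.0 m.

226 m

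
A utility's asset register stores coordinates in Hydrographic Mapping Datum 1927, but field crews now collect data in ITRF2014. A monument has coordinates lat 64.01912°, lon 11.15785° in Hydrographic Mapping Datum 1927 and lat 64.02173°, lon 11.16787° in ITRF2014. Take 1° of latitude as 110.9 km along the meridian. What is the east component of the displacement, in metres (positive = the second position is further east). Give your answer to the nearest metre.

Δφ = 64.02173° − 64.01912° = +0.00261°; Δλ = 11.16787° − 11.15785° = +0.01002°.
ΔN = Δφ × 110900 = 289.4 m; ΔE = Δλ × 110900 × cos(64.01912°) = +0.01002 × 110900 × 0.438071 = 486.8 m.

ΔE = 487 m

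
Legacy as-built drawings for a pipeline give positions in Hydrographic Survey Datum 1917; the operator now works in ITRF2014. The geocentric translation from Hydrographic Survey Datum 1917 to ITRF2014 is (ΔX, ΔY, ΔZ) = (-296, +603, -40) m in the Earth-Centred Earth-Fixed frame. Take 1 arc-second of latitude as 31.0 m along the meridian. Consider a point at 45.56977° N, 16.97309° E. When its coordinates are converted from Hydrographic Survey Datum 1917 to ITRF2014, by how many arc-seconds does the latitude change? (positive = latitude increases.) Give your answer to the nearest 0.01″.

Δφ = 1.56″

sin φ = 0.714103, cos φ = 0.700040, sin λ = 0.291923, cos λ = 0.956442.
North component: ΔN = −sin φ cos λ·ΔX − sin φ sin λ·ΔY + cos φ·ΔZ = −(0.714103)(0.956442)(-296) − (0.714103)(0.291923)(603) + (0.700040)(-40) = 48.46 m.
1° of latitude spans 3600 × 31.00 = 111600 m, so Δφ = 48.46 / 111600 × 3600 = 1.563″.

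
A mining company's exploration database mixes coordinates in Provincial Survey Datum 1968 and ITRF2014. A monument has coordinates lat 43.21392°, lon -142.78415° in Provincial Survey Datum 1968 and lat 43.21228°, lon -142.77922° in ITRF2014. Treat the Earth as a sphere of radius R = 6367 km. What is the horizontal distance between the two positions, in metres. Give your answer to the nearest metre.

439 m

Δφ = 43.21228° − 43.21392° = -0.00164°; Δλ = -142.77922° − -142.78415° = +0.00493°.
1° along a meridian = πR/180 = 111125 m.
ΔN = Δφ × 111125 = -182.2 m; ΔE = Δλ × 111125 × cos(43.21392°) = +0.00493 × 111125 × 0.728802 = 399.3 m.
Distance = √(ΔE² + ΔN²) = √(399.3² + (-182.2)²) = 438.9 m.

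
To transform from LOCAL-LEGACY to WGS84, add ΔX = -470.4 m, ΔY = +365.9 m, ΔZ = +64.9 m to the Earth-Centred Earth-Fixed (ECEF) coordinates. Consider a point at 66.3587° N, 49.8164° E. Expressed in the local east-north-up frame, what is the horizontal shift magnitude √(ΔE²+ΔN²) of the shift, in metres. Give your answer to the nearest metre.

597 m

The local east axis at (φ, λ) is (−sin λ, cos λ, 0), so ΔE = −sin(49.8164°)·(-470.4) + cos(49.8164°)·365.9 = 595.47 m.
The local north axis is (−sin φ cos λ, −sin φ sin λ, cos φ), giving ΔN = 278.047 − 256.080 + 26.026 = 47.99 m.
Horizontal magnitude = √(ΔE² + ΔN²) = √(595.47² + 47.99²) = 597.40 m.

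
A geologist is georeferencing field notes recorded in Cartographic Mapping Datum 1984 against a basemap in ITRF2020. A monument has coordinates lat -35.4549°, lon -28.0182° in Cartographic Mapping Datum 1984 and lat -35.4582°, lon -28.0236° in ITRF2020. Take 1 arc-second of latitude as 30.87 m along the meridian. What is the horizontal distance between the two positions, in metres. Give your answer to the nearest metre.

611 m

Δφ = -35.4582° − -35.4549° = -0.0033°; Δλ = -28.0236° − -28.0182° = -0.0054°.
1° of latitude = 3600 × 30.87 = 111132 m.
ΔN = Δφ × 111132 = -366.7 m; ΔE = Δλ × 111132 × cos(-35.4549°) = -0.0054 × 111132 × 0.814572 = -488.8 m.
Distance = √(ΔE² + ΔN²) = √((-488.8)² + (-366.7)²) = 611.1 m.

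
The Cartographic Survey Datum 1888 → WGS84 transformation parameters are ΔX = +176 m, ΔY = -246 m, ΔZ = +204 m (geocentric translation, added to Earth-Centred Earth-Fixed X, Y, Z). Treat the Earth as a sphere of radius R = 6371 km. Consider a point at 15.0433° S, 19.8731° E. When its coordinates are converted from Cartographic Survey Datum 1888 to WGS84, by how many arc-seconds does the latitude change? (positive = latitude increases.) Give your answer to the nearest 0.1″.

sin φ = -0.259549, cos φ = 0.965730, sin λ = 0.339938, cos λ = 0.940448.
North component: ΔN = −sin φ cos λ·ΔX − sin φ sin λ·ΔY + cos φ·ΔZ = −(-0.259549)(0.940448)(176) − (-0.259549)(0.339938)(-246) + (0.965730)(204) = 218.26 m.
1° of latitude spans πR/180 = 111195 m, so Δφ = 218.26 / 111195 × 3600 = 7.066″.

Δφ = 7.1″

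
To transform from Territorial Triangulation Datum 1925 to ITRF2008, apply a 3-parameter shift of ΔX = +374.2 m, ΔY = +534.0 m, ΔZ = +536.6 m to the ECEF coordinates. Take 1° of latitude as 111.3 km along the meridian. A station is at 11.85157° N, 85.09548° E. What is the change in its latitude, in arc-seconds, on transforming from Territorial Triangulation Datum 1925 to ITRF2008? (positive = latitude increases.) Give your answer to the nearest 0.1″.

Δφ = 13.2″

sin φ = 0.205377, cos φ = 0.978683, sin λ = 0.996339, cos λ = 0.085496.
North component: ΔN = −sin φ cos λ·ΔX − sin φ sin λ·ΔY + cos φ·ΔZ = −(0.205377)(0.085496)(374.2) − (0.205377)(0.996339)(534.0) + (0.978683)(536.6) = 409.32 m.
1° of latitude spans 111300 m, so Δφ = 409.32 / 111300 × 3600 = 13.239″.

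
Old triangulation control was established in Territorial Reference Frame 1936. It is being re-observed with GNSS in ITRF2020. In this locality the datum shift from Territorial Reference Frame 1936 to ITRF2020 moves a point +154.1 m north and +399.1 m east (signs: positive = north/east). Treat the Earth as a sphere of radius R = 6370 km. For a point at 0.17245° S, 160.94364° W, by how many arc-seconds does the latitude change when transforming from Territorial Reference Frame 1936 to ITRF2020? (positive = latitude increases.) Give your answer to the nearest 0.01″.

On a sphere of radius R, 1 rad of latitude = R, so Δφ = ΔN / R = 154.1 / 6370000 = 2.4192e-05 rad = 4.990″.

Δφ = 4.99″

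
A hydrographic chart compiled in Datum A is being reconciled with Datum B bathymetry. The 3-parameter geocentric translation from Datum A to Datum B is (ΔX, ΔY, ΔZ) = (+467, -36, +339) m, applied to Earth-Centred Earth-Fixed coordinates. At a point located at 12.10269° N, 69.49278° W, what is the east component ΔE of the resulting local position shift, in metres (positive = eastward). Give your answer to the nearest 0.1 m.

The local east axis at (φ, λ) is (−sin λ, cos λ, 0), so ΔE = −sin(-69.49278°)·467 + cos(-69.49278°)·(-36) = 424.79 m.

ΔE = 424.8 m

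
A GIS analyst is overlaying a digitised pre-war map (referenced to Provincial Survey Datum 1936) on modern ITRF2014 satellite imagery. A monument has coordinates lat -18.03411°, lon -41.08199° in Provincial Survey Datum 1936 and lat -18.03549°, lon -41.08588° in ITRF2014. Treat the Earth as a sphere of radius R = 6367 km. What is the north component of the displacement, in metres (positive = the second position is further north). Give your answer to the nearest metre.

Δφ = -18.03549° − -18.03411° = -0.00138°; Δλ = -41.08588° − -41.08199° = -0.00389°.
1° along a meridian = πR/180 = 111125 m.
ΔN = Δφ × 111125 = -153.4 m; ΔE = Δλ × 111125 × cos(-18.03411°) = -0.00389 × 111125 × 0.950872 = -411.0 m.

ΔN = -153 m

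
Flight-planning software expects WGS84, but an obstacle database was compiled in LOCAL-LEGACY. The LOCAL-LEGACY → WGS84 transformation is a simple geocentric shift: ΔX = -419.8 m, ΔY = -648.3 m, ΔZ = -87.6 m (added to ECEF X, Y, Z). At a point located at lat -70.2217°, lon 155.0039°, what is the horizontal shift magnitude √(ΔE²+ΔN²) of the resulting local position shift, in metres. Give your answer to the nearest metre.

768 m

At φ = -70.2217°, λ = 155.0039°: sin φ = -0.941009, cos φ = 0.338382, sin λ = 0.422557, cos λ = -0.906337.
ΔE = −sin λ·ΔX + cos λ·ΔY = −(0.422557)·(-419.8) + (-0.906337)·(-648.3) = 764.97 m.
ΔN = −sin φ cos λ·ΔX − sin φ sin λ·ΔY + cos φ·ΔZ = −(-0.941009)(-0.906337)(-419.8) − (-0.941009)(0.422557)(-648.3) + (0.338382)(-87.6) = 70.61 m.
Horizontal magnitude = √(ΔE² + ΔN²) = √(764.97² + 70.61²) = 768.22 m.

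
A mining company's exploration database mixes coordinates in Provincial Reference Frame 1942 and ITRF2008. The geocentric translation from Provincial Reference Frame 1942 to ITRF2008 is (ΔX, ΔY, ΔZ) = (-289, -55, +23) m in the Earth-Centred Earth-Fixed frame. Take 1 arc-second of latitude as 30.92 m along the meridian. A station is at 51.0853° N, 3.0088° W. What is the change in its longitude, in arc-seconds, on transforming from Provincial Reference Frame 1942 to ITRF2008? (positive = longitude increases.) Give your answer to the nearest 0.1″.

sin φ = 0.778082, cos φ = 0.628163, sin λ = -0.052489, cos λ = 0.998621.
East component: ΔE = −sin λ·ΔX + cos λ·ΔY = −(-0.052489)(-289) + (0.998621)(-55) = -70.09 m.
1° of latitude spans 3600 × 30.92 = 111312 m; at latitude φ, 1° of longitude spans that × cos φ = 69922.0 m, so Δλ = -70.09 / 69922.0 × 3600 = -3.609″.

Δλ = -3.6″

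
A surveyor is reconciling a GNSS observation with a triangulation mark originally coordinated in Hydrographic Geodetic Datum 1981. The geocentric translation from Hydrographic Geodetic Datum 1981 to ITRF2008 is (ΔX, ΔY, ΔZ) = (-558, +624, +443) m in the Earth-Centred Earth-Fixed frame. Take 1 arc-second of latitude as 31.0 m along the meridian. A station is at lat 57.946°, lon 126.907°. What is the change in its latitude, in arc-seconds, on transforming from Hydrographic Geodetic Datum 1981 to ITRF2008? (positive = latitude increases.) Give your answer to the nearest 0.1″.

Δφ = -15.2″

sin φ = 0.847548, cos φ = 0.530718, sin λ = 0.799611, cos λ = -0.600518.
North component: ΔN = −sin φ cos λ·ΔX − sin φ sin λ·ΔY + cos φ·ΔZ = −(0.847548)(-0.600518)(-558) − (0.847548)(0.799611)(624) + (0.530718)(443) = -471.79 m.
1° of latitude spans 3600 × 31.00 = 111600 m, so Δφ = -471.79 / 111600 × 3600 = -15.219″.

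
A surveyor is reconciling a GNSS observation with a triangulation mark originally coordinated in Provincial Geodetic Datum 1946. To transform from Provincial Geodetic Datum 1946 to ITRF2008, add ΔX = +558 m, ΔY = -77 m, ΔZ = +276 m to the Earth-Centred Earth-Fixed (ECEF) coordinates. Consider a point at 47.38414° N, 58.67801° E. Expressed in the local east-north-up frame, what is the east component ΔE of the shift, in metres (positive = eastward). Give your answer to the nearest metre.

At φ = 47.38414°, λ = 58.67801°: sin φ = 0.735910, cos φ = 0.677080, sin λ = 0.854259, cos λ = 0.519847.
ΔE = −sin λ·ΔX + cos λ·ΔY = −(0.854259)·(558) + (0.519847)·(-77) = -516.70 m.

ΔE = -517 m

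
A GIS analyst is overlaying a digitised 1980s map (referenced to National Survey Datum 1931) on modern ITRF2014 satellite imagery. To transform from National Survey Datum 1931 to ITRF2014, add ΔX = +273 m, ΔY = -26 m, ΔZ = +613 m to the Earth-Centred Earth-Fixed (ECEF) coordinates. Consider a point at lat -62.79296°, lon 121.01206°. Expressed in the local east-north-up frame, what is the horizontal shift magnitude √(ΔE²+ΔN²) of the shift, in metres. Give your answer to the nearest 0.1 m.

The local east axis at (φ, λ) is (−sin λ, cos λ, 0), so ΔE = −sin(121.01206°)·273 + cos(121.01206°)·(-26) = -220.58 m.
The local north axis is (−sin φ cos λ, −sin φ sin λ, cos φ), giving ΔN = -125.093 − 19.818 + 280.268 = 135.36 m.
Horizontal magnitude = √(ΔE² + ΔN²) = √((-220.58)² + 135.36²) = 258.80 m.

258.8 m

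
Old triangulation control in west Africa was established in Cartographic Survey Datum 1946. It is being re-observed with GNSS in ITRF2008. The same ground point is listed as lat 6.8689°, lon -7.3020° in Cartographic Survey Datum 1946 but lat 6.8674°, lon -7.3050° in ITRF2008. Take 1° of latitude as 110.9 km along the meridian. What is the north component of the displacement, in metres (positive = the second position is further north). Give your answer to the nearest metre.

Δφ = 6.8674° − 6.8689° = -0.0015°; Δλ = -7.3050° − -7.3020° = -0.0030°.
ΔN = Δφ × 110900 = -166.4 m; ΔE = Δλ × 110900 × cos(6.8689°) = -0.0030 × 110900 × 0.992822 = -330.3 m.

ΔN = -166 m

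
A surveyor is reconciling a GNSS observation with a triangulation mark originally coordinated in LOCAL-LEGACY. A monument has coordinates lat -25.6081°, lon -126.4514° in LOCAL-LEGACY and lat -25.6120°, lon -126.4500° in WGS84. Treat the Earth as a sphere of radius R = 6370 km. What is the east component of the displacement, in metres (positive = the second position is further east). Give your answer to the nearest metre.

Δφ = -25.6120° − -25.6081° = -0.0039°; Δλ = -126.4500° − -126.4514° = +0.0014°.
1° along a meridian = πR/180 = 111177 m.
ΔN = Δφ × 111177 = -433.6 m; ΔE = Δλ × 111177 × cos(-25.6081°) = +0.0014 × 111177 × 0.901771 = 140.4 m.

ΔE = 140 m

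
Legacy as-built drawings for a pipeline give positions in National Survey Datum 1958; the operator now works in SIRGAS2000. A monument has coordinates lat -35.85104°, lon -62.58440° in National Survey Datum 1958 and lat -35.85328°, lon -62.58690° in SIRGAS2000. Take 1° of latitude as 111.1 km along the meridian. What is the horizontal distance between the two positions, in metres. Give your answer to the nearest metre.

336 m

Δφ = -35.85328° − -35.85104° = -0.00224°; Δλ = -62.58690° − -62.58440° = -0.00250°.
ΔN = Δφ × 111100 = -248.9 m; ΔE = Δλ × 111100 × cos(-35.85104°) = -0.00250 × 111100 × 0.810542 = -225.1 m.
Distance = √(ΔE² + ΔN²) = √((-225.1)² + (-248.9)²) = 335.6 m.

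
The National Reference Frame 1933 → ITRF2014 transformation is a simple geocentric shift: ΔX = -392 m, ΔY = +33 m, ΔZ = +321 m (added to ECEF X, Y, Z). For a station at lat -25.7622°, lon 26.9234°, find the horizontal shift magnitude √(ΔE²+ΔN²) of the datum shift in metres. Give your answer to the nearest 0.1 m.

251.9 m

At φ = -25.7622°, λ = 26.9234°: sin φ = -0.434637, cos φ = 0.900606, sin λ = 0.452799, cos λ = 0.891613.
ΔE = −sin λ·ΔX + cos λ·ΔY = −(0.452799)·(-392) + (0.891613)·(33) = 206.92 m.
ΔN = −sin φ cos λ·ΔX − sin φ sin λ·ΔY + cos φ·ΔZ = −(-0.434637)(0.891613)(-392) − (-0.434637)(0.452799)(33) + (0.900606)(321) = 143.68 m.
Horizontal magnitude = √(ΔE² + ΔN²) = √(206.92² + 143.68²) = 251.91 m.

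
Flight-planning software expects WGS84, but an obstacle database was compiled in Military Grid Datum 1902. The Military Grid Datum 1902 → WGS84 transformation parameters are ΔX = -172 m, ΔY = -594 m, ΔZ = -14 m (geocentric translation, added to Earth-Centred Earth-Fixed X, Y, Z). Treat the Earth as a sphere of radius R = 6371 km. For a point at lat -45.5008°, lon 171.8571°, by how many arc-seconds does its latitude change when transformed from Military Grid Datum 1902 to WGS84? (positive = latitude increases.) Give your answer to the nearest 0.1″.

Δφ = 1.7″

sin φ = -0.713260, cos φ = 0.700899, sin λ = 0.141642, cos λ = -0.989918.
North component: ΔN = −sin φ cos λ·ΔX − sin φ sin λ·ΔY + cos φ·ΔZ = −(-0.713260)(-0.989918)(-172) − (-0.713260)(0.141642)(-594) + (0.700899)(-14) = 51.62 m.
1° of latitude spans πR/180 = 111195 m, so Δφ = 51.62 / 111195 × 3600 = 1.671″.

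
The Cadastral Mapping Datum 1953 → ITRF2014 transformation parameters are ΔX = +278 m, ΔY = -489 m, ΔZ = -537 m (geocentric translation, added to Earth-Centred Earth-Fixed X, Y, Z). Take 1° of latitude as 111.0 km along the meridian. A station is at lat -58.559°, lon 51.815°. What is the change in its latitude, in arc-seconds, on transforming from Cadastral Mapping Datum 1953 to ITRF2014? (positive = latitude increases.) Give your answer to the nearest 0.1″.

Δφ = -15.0″

sin φ = -0.853178, cos φ = 0.521620, sin λ = 0.786019, cos λ = 0.618203.
North component: ΔN = −sin φ cos λ·ΔX − sin φ sin λ·ΔY + cos φ·ΔZ = −(-0.853178)(0.618203)(278) − (-0.853178)(0.786019)(-489) + (0.521620)(-537) = -461.41 m.
1° of latitude spans 111000 m, so Δφ = -461.41 / 111000 × 3600 = -14.965″.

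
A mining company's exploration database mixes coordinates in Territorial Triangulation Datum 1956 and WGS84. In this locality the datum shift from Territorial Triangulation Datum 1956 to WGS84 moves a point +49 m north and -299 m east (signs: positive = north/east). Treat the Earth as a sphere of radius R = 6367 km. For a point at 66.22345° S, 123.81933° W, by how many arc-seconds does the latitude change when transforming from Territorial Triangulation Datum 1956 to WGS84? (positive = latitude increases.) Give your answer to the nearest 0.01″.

Δφ = 1.59″

On a sphere of radius R, 1 rad of latitude = R, so Δφ = ΔN / R = 49.0 / 6367000 = 7.6959e-06 rad = 1.587″.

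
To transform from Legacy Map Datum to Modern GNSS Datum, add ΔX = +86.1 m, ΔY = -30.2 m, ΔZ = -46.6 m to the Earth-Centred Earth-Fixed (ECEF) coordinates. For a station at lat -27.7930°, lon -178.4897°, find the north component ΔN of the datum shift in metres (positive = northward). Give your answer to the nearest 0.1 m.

At φ = -27.7930°, λ = -178.4897°: sin φ = -0.466279, cos φ = 0.884638, sin λ = -0.026357, cos λ = -0.999653.
ΔN = −sin φ cos λ·ΔX − sin φ sin λ·ΔY + cos φ·ΔZ = −(-0.466279)(-0.999653)(86.1) − (-0.466279)(-0.026357)(-30.2) + (0.884638)(-46.6) = -80.99 m.

ΔN = -81.0 m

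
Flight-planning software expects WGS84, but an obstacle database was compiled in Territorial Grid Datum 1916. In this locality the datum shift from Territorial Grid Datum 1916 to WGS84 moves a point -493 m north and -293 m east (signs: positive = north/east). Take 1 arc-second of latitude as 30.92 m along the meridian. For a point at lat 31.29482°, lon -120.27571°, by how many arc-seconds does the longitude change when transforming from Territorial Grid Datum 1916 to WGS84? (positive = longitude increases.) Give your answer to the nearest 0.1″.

At latitude 31.29482°, cos φ = 0.854506.
1″ of longitude at this latitude = 30.92 × cos φ = 26.4213 m, so Δλ = -293.0 / 26.4213 = -11.090″.

Δλ = -11.1″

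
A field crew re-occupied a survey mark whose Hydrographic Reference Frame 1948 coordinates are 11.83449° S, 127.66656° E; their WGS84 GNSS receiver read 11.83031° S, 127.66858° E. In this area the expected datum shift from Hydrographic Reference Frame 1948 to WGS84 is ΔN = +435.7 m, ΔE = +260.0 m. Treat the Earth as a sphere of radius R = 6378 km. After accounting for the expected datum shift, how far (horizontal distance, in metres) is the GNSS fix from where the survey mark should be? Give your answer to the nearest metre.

Observed coordinate differences: Δφ = +0.00418°, Δλ = +0.00202°.
Converting to metres (1° lat = 111317 m, cos φ = 0.978744): observed ΔN = 465.3 m, observed ΔE = 220.1 m.
Subtracting the expected shift leaves a residual of 465.3 − (435.7) = 29.6 m north and 220.1 − (260.0) = -39.9 m east.
Residual distance = √(29.6² + (-39.9)²) = 49.7 m.

50 m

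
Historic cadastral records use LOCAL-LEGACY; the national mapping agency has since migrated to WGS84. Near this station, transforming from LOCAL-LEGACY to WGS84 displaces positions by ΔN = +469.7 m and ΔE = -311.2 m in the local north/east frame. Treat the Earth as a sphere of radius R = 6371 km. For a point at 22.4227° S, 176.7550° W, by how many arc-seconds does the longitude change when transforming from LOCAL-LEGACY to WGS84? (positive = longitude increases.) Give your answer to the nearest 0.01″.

At latitude -22.4227°, cos φ = 0.924395.
One radian of longitude at latitude φ spans R cos φ, so Δλ = ΔE / (R cos φ) = -311.2 / (6371000 × 0.924395) = -5.2841e-05 rad = -10.899″.

Δλ = -10.90″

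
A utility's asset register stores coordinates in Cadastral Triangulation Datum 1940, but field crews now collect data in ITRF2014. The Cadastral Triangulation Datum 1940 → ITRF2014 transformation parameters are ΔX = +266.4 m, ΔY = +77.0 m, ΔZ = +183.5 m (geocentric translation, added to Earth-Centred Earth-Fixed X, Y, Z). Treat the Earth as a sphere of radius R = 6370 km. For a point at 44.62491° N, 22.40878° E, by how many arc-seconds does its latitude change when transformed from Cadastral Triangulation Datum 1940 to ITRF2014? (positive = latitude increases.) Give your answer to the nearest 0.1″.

Δφ = -2.0″

sin φ = 0.702463, cos φ = 0.711721, sin λ = 0.381212, cos λ = 0.924488.
North component: ΔN = −sin φ cos λ·ΔX − sin φ sin λ·ΔY + cos φ·ΔZ = −(0.702463)(0.924488)(266.4) − (0.702463)(0.381212)(77.0) + (0.711721)(183.5) = -63.02 m.
1° of latitude spans πR/180 = 111177 m, so Δφ = -63.02 / 111177 × 3600 = -2.041″.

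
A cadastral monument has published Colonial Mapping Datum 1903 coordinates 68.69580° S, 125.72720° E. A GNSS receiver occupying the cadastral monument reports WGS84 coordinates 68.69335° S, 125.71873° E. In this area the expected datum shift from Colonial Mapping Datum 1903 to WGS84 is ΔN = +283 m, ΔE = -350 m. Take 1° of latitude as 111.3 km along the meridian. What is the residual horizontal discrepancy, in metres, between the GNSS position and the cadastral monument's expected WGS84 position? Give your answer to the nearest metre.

Observed coordinate differences: Δφ = +0.00245°, Δλ = -0.00847°.
Converting to metres (1° lat = 111300 m, cos φ = 0.363320): observed ΔN = 272.7 m, observed ΔE = -342.5 m.
Subtracting the expected shift leaves a residual of 272.7 − (283) = -10.3 m north and -342.5 − (-350) = 7.5 m east.
Residual distance = √((-10.3)² + 7.5²) = 12.8 m.

13 m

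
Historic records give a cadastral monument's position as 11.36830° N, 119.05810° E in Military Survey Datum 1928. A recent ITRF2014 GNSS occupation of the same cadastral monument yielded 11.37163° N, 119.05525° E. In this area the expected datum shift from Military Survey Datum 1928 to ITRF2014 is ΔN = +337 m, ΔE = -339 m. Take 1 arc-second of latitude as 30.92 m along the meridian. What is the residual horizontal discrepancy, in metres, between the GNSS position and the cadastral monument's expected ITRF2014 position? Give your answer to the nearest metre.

Observed coordinate differences: Δφ = +0.00333°, Δλ = -0.00285°.
Converting to metres (1° lat = 111312 m, cos φ = 0.980380): observed ΔN = 370.7 m, observed ΔE = -311.0 m.
Subtracting the expected shift leaves a residual of 370.7 − (337) = 33.7 m north and -311.0 − (-339) = 28.0 m east.
Residual distance = √(33.7² + 28.0²) = 43.8 m.

44 m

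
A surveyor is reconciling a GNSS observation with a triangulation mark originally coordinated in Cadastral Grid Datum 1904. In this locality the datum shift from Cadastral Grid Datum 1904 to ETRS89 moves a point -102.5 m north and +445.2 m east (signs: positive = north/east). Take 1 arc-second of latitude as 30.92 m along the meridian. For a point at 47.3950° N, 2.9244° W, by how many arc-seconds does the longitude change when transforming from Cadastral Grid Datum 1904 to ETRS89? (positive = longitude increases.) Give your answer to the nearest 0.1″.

Δλ = 21.3″

At latitude 47.3950°, cos φ = 0.676940.
1″ of longitude at this latitude = 30.92 × cos φ = 20.9310 m, so Δλ = 445.2 / 20.9310 = 21.270″.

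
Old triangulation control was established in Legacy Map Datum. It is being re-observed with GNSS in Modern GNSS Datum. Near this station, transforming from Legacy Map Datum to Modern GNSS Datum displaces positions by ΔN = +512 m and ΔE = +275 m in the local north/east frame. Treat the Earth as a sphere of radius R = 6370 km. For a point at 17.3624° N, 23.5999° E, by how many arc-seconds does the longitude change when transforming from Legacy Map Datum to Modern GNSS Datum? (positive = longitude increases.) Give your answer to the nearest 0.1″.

At latitude 17.3624°, cos φ = 0.954436.
One radian of longitude at latitude φ spans R cos φ, so Δλ = ΔE / (R cos φ) = 275.0 / (6370000 × 0.954436) = 4.5232e-05 rad = 9.330″.

Δλ = 9.3″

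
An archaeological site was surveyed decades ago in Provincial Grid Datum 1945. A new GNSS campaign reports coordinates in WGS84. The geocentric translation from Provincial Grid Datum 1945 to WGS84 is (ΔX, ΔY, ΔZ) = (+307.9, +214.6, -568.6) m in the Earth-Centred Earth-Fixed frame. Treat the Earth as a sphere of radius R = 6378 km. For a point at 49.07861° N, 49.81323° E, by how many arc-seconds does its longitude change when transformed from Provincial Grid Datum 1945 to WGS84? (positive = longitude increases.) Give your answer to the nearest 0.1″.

sin φ = 0.755609, cos φ = 0.655023, sin λ = 0.763945, cos λ = 0.645281.
East component: ΔE = −sin λ·ΔX + cos λ·ΔY = −(0.763945)(307.9) + (0.645281)(214.6) = -96.74 m.
1° of latitude spans πR/180 = 111317 m; at latitude φ, 1° of longitude spans that × cos φ = 72915.3 m, so Δλ = -96.74 / 72915.3 × 3600 = -4.776″.

Δλ = -4.8″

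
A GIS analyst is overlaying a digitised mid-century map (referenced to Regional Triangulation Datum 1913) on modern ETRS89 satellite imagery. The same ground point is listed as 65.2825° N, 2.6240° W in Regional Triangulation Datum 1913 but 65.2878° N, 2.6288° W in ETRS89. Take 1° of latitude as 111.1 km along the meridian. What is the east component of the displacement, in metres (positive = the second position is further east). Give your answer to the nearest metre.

Δφ = 65.2878° − 65.2825° = +0.0053°; Δλ = -2.6288° − -2.6240° = -0.0048°.
ΔN = Δφ × 111100 = 588.8 m; ΔE = Δλ × 111100 × cos(65.2825°) = -0.0048 × 111100 × 0.418145 = -223.0 m.

ΔE = -223 m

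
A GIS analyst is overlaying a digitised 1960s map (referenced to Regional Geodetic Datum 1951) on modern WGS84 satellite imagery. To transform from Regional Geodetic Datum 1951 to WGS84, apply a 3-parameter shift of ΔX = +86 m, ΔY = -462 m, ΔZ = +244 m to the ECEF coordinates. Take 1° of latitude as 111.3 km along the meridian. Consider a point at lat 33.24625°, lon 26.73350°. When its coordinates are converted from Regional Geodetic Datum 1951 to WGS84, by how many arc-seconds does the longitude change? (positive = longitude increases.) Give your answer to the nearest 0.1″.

Δλ = -17.5″

sin φ = 0.548238, cos φ = 0.836322, sin λ = 0.449841, cos λ = 0.893109.
East component: ΔE = −sin λ·ΔX + cos λ·ΔY = −(0.449841)(86) + (0.893109)(-462) = -451.30 m.
1° of latitude spans 111300 m; at latitude φ, 1° of longitude spans that × cos φ = 93082.6 m, so Δλ = -451.30 / 93082.6 × 3600 = -17.454″.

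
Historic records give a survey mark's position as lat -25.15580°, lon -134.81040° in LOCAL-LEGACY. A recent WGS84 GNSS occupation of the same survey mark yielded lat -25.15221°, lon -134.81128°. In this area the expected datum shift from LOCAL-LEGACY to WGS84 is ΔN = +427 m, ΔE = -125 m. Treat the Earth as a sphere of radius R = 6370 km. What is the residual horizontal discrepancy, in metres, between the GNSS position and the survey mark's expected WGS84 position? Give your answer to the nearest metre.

46 m

Observed coordinate differences: Δφ = +0.00359°, Δλ = -0.00088°.
Converting to metres (1° lat = 111177 m, cos φ = 0.905155): observed ΔN = 399.1 m, observed ΔE = -88.6 m.
Subtracting the expected shift leaves a residual of 399.1 − (427) = -27.9 m north and -88.6 − (-125) = 36.4 m east.
Residual distance = √((-27.9)² + 36.4²) = 45.9 m.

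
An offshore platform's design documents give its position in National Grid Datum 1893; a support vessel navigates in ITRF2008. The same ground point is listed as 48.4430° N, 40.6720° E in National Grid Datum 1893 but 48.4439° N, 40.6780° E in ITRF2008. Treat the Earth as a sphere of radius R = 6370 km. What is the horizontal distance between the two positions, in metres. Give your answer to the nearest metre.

454 m

Δφ = 48.4439° − 48.4430° = +0.0009°; Δλ = 40.6780° − 40.6720° = +0.0060°.
1° along a meridian = πR/180 = 111177 m.
ΔN = Δφ × 111177 = 100.1 m; ΔE = Δλ × 111177 × cos(48.4430°) = +0.0060 × 111177 × 0.663365 = 442.5 m.
Distance = √(ΔE² + ΔN²) = √(442.5² + 100.1²) = 453.7 m.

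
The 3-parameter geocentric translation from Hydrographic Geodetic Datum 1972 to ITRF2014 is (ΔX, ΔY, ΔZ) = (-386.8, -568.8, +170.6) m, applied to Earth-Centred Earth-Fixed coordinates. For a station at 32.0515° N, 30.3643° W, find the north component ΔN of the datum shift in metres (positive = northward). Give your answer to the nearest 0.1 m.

The local north axis is (−sin φ cos λ, −sin φ sin λ, cos φ), giving ΔN = 177.111 − 152.585 + 144.596 = 169.12 m.

ΔN = 169.1 m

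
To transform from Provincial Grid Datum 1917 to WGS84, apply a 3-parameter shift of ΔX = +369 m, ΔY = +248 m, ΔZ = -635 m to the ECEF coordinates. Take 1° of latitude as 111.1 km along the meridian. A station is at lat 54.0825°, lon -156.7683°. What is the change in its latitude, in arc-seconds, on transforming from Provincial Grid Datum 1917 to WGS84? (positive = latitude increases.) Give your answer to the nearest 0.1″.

sin φ = 0.809863, cos φ = 0.586620, sin λ = -0.394450, cos λ = -0.918917.
North component: ΔN = −sin φ cos λ·ΔX − sin φ sin λ·ΔY + cos φ·ΔZ = −(0.809863)(-0.918917)(369) − (0.809863)(-0.394450)(248) + (0.586620)(-635) = -18.67 m.
1° of latitude spans 111100 m, so Δφ = -18.67 / 111100 × 3600 = -0.605″.

Δφ = -0.6″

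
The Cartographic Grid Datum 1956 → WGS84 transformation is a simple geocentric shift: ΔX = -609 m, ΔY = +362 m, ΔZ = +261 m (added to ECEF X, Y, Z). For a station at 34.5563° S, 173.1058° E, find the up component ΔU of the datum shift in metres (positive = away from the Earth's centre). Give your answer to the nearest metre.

ΔU = 386 m

The local up (radial) axis is (cos φ cos λ, cos φ sin λ, sin φ), giving ΔU = 497.927 + 35.787 − 148.043 = 385.67 m.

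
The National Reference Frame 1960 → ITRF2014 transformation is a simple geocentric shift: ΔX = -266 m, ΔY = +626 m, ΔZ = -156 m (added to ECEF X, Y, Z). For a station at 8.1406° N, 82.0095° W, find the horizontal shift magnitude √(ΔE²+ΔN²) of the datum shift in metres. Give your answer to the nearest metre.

The local east axis at (φ, λ) is (−sin λ, cos λ, 0), so ΔE = −sin(-82.0095°)·(-266) + cos(-82.0095°)·626 = -176.40 m.
The local north axis is (−sin φ cos λ, −sin φ sin λ, cos φ), giving ΔN = 5.236 + 87.783 − 154.428 = -61.41 m.
Horizontal magnitude = √(ΔE² + ΔN²) = √((-176.40)² + (-61.41)²) = 186.78 m.

187 m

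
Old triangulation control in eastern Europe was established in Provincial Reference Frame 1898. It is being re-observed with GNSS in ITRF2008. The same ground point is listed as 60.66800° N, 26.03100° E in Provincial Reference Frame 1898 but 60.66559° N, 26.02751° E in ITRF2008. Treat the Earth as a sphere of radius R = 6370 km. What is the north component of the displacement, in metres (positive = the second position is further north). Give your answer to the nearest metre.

ΔN = -268 m

Δφ = 60.66559° − 60.66800° = -0.00241°; Δλ = 26.02751° − 26.03100° = -0.00349°.
1° along a meridian = πR/180 = 111177 m.
ΔN = Δφ × 111177 = -267.9 m; ΔE = Δλ × 111177 × cos(60.66800°) = -0.00349 × 111177 × 0.489869 = -190.1 m.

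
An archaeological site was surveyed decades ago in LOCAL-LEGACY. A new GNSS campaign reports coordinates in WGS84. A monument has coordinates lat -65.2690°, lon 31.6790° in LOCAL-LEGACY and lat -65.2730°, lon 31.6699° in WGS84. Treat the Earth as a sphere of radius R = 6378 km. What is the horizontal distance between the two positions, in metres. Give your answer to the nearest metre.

615 m

Δφ = -65.2730° − -65.2690° = -0.0040°; Δλ = 31.6699° − 31.6790° = -0.0091°.
1° along a meridian = πR/180 = 111317 m.
ΔN = Δφ × 111317 = -445.3 m; ΔE = Δλ × 111317 × cos(-65.2690°) = -0.0091 × 111317 × 0.418359 = -423.8 m.
Distance = √(ΔE² + ΔN²) = √((-423.8)² + (-445.3)²) = 614.7 m.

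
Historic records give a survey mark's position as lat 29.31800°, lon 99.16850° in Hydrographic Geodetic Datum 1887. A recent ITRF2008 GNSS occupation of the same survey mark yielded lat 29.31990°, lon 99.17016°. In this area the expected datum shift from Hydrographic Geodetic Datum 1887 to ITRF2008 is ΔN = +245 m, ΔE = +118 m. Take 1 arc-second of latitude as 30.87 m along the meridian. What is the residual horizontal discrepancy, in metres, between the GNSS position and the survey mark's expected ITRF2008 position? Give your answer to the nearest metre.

55 m

Observed coordinate differences: Δφ = +0.00190°, Δλ = +0.00166°.
Converting to metres (1° lat = 111132 m, cos φ = 0.871915): observed ΔN = 211.2 m, observed ΔE = 160.9 m.
Subtracting the expected shift leaves a residual of 211.2 − (245) = -33.8 m north and 160.9 − (118) = 42.9 m east.
Residual distance = √((-33.8)² + 42.9²) = 54.6 m.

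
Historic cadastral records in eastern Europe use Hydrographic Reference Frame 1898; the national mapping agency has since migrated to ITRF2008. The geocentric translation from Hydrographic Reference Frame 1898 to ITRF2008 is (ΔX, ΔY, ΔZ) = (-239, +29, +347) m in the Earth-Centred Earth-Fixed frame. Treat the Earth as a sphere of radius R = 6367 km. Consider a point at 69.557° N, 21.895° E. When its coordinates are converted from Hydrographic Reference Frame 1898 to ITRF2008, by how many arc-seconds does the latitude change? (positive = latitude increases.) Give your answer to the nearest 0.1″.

sin φ = 0.937020, cos φ = 0.349275, sin λ = 0.372907, cos λ = 0.927869.
North component: ΔN = −sin φ cos λ·ΔX − sin φ sin λ·ΔY + cos φ·ΔZ = −(0.937020)(0.927869)(-239) − (0.937020)(0.372907)(29) + (0.349275)(347) = 318.86 m.
1° of latitude spans πR/180 = 111125 m, so Δφ = 318.86 / 111125 × 3600 = 10.330″.

Δφ = 10.3″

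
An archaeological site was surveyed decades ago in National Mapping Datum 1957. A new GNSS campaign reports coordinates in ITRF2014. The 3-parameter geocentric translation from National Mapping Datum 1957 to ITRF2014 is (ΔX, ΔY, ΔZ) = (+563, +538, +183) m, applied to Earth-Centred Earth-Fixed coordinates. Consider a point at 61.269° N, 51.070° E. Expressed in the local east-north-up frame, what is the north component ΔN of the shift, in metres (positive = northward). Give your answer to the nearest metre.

ΔN = -589 m

The local north axis is (−sin φ cos λ, −sin φ sin λ, cos φ), giving ΔN = -310.218 − 366.993 + 87.968 = -589.24 m.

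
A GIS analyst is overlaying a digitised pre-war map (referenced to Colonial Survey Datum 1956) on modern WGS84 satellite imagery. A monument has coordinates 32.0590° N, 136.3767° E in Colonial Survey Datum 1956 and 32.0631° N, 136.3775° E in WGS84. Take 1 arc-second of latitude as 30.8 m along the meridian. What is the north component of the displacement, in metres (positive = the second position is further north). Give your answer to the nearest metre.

Δφ = 32.0631° − 32.0590° = +0.0041°; Δλ = 136.3775° − 136.3767° = +0.0008°.
1° of latitude = 3600 × 30.80 = 110880 m.
ΔN = Δφ × 110880 = 454.6 m; ΔE = Δλ × 110880 × cos(32.0590°) = +0.0008 × 110880 × 0.847502 = 75.2 m.

ΔN = 455 m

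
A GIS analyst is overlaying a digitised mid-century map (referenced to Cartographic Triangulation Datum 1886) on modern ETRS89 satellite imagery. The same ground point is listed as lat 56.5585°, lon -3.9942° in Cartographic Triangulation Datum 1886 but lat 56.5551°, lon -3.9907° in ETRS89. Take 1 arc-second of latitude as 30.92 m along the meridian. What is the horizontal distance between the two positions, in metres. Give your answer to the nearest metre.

435 m

Δφ = 56.5551° − 56.5585° = -0.0034°; Δλ = -3.9907° − -3.9942° = +0.0035°.
1° of latitude = 3600 × 30.92 = 111312 m.
ΔN = Δφ × 111312 = -378.5 m; ΔE = Δλ × 111312 × cos(56.5585°) = +0.0035 × 111312 × 0.551085 = 214.7 m.
Distance = √(ΔE² + ΔN²) = √(214.7² + (-378.5)²) = 435.1 m.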